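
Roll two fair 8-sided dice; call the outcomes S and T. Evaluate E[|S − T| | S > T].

3

P(S > T) = 7/16.
Summing |S−T|·P(x,y) over outcomes with S > T gives 21/16.
E[|S − T| | S > T] = (21/16) / (7/16) = 3.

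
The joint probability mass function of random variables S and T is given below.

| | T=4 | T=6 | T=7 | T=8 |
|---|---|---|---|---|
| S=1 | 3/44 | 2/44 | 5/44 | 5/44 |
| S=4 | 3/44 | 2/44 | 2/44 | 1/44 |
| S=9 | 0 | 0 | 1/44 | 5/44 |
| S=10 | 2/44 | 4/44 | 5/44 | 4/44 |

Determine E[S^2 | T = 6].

217/4

P(T = 6) = 2/11.
Summing S^2·P(S=x,T=y) over the conditioning event gives 217/22.
E[S^2 | T = 6] = (217/22) / (2/11) = 217/4.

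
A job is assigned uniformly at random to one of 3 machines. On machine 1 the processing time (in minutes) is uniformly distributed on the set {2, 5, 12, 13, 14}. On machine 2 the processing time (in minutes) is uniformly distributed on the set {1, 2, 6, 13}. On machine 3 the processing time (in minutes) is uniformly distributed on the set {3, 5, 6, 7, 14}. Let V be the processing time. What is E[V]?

217/30

E[V | machine 1] = (2+5+12+13+14)/5 = 46/5.
E[V | machine 2] = (1+2+6+13)/4 = 11/2.
E[V | machine 3] = (3+5+6+7+14)/5 = 7.
E[V] = (1/3)·(46/5) + (1/3)·(11/2) + (1/3)·(7) = 217/30.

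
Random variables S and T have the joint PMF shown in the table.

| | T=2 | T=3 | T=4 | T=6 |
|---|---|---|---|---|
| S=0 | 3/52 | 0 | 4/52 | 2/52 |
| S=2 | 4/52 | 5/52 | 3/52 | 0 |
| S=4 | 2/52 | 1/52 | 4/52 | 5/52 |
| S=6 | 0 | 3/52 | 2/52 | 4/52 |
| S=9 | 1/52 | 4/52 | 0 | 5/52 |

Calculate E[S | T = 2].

5/2

P(T = 2) = 5/26.
Σ S·P over the event = 0·(3/52) + 2·(4/52) + 4·(2/52) + 9·(1/52) = 25/52.
E[S | T = 2] = (25/52) / (5/26) = 5/2.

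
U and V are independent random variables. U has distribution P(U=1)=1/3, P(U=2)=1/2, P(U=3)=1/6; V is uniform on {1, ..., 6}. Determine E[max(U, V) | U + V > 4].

P(U + V > 4) = 23/36.
Summing max(U,V)·P(x,y) over outcomes with U + V > 4 gives 35/12.
E[max(U, V) | U + V > 4] = (35/12) / (23/36) = 105/23.

105/23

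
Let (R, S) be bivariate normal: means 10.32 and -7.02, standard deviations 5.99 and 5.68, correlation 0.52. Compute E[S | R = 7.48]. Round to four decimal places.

E[S | R=x] = μ_S + ρ(σ_S/σ_R)(x − μ_R) for jointly normal variables.
E[S | R=7.48] = -7.02 + (0.52)·(5.68/5.99)·(7.48 − (10.32)) = -7.02 + (0.49309)·(-2.84) = -8.4204.

-8.4204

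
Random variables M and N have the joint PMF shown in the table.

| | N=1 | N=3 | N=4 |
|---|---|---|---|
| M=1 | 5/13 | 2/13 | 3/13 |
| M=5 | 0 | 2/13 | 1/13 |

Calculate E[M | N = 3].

3

P(N = 3) = 4/13.
Σ M·P over the event = 1·(2/13) + 5·(2/13) = 12/13.
E[M | N = 3] = (12/13) / (4/13) = 3.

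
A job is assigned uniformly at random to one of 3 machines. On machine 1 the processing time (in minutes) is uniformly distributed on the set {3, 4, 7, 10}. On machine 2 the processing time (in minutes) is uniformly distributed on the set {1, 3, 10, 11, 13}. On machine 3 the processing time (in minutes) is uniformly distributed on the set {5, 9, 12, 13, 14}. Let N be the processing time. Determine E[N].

121/15

E[N | machine 1] = (3+4+7+10)/4 = 6.
E[N | machine 2] = (1+3+10+11+13)/5 = 38/5.
E[N | machine 3] = (5+9+12+13+14)/5 = 53/5.
E[N] = (1/3)·(6) + (1/3)·(38/5) + (1/3)·(53/5) = 121/15.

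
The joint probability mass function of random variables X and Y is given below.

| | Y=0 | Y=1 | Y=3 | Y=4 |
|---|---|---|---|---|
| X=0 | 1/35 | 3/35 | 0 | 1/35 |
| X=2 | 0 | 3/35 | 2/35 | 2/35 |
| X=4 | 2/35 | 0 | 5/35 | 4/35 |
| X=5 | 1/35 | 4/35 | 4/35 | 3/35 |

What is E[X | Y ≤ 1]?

P(Y ≤ 1) = 2/5.
Summing X·P(X=x,Y=y) over the conditioning event gives 39/35.
E[X | Y ≤ 1] = (39/35) / (2/5) = 39/14.

39/14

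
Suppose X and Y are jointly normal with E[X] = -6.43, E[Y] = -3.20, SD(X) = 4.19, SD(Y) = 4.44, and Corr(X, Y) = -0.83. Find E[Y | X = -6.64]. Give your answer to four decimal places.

The regression of Y on X has slope ρ·σ_Y/σ_X and passes through (μ_X, μ_Y).
E[Y | X=-6.64] = -3.20 + (-0.83)·(4.44/4.19)·(-6.64 − (-6.43)) = -3.20 + (-0.87952)·(-0.21) = -3.0153.

-3.0153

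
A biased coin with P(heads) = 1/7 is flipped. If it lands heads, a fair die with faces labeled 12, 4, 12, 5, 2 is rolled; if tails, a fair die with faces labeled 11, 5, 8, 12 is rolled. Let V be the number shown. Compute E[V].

61/7

E[V | heads] = (12+4+12+5+2)/5 = 7.
E[V | tails] = (11+5+8+12)/4 = 9.
By the law of total expectation,
E[V] = (1/7)·(7) + (6/7)·(9) = 61/7.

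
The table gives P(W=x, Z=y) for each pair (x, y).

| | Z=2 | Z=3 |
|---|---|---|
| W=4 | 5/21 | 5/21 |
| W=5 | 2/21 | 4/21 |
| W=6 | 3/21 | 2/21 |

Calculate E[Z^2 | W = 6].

P(W = 6) = 5/21.
Σ Z^2·P over the event = 4·(3/21) + 9·(2/21) = 10/7.
E[Z^2 | W = 6] = (10/7) / (5/21) = 6.

6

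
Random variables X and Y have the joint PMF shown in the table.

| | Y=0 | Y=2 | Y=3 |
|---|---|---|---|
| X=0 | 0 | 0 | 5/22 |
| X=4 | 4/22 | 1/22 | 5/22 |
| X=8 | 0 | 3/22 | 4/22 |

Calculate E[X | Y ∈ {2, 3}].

40/9

P(Y ∈ {2, 3}) = 9/11.
Σ X·P over the event = 0·(5/22) + 4·(1/22) + 4·(5/22) + 8·(3/22) + 8·(4/22) = 40/11.
E[X | Y ∈ {2, 3}] = (40/11) / (9/11) = 40/9.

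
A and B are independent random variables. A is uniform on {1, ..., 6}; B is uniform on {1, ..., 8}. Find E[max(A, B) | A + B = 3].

Outcomes with A + B = 3: (1,2), (2,1), each with probability 1/48.
E[max(A, B) | A + B = 3] = (2 + 2) / 2 = 2.

2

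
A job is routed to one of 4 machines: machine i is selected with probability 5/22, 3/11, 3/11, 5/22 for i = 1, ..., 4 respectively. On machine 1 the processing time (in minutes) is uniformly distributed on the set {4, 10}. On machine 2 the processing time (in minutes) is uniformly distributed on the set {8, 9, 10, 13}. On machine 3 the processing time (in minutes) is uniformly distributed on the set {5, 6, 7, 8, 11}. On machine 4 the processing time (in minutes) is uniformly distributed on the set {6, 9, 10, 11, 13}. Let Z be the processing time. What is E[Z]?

E[Z | machine 1] = (4+10)/2 = 7.
E[Z | machine 2] = (8+9+10+13)/4 = 10.
E[Z | machine 3] = (5+6+7+8+11)/5 = 37/5.
E[Z | machine 4] = (6+9+10+11+13)/5 = 49/5.
By the law of total expectation,
E[Z] = (5/22)·(7) + (3/11)·(10) + (3/11)·(37/5) + (5/22)·(49/5) = 471/55.

471/55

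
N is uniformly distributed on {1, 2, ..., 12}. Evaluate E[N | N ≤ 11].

6

Given N ≤ 11, N is equally likely to be any of {1, 2, 3, 4, 5, 6, 7, 8, 9, 10, 11}.
E[N | N ≤ 11] = (1 + 2 + 3 + 4 + 5 + 6 + 7 + 8 + 9 + 10 + 11) / 11 = 6.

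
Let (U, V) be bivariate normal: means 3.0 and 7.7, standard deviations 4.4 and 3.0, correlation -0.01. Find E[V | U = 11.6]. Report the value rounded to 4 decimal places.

7.6414

E[V | U=x] = μ_V + ρ(σ_V/σ_U)(x − μ_U) for jointly normal variables.
E[V | U=11.6] = 7.7 + (-0.01)·(3.0/4.4)·(11.6 − (3.0)) = 7.7 + (-0.0068182)·(8.6) = 7.6414.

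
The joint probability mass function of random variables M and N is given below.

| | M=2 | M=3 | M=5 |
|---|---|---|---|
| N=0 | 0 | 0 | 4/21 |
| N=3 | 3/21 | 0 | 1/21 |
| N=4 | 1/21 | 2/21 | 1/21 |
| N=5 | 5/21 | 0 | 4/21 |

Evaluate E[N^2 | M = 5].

P(M = 5) = 10/21.
Summing N^2·P(M=x,N=y) over the conditioning event gives 125/21.
E[N^2 | M = 5] = (125/21) / (10/21) = 25/2.

25/2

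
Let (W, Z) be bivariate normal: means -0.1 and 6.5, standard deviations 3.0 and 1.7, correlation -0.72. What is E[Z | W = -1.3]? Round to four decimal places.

For a bivariate normal, E[Z | W=x] = μ_Z + ρ·(σ_Z/σ_W)·(x − μ_W).
E[Z | W=-1.3] = 6.5 + (-0.72)·(1.7/3.0)·(-1.3 − (-0.1)) = 6.5 + (-0.408)·(-1.2) = 6.9896.

6.9896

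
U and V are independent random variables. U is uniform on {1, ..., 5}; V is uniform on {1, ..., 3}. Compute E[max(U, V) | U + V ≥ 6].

13/3

Outcomes with U + V ≥ 6: (3,3), (4,2), (4,3), (5,1), (5,2), (5,3), each with probability 1/15.
E[max(U, V) | U + V ≥ 6] = (3 + 4 + 4 + 5 + 5 + 5) / 6 = 13/3.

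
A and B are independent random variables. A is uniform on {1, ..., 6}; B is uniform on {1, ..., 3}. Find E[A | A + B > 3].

P(A + B > 3) = 5/6.
Summing A·P(x,y) over outcomes with A + B > 3 gives 59/18.
E[A | A + B > 3] = (59/18) / (5/6) = 59/15.

59/15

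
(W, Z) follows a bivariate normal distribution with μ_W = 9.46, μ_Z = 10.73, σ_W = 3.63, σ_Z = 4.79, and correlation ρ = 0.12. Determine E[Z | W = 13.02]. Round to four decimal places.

11.2937

E[Z | W=x] = μ_Z + ρ(σ_Z/σ_W)(x − μ_W) for jointly normal variables.
E[Z | W=13.02] = 10.73 + (0.12)·(4.79/3.63)·(13.02 − (9.46)) = 10.73 + (0.15835)·(3.56) = 11.2937.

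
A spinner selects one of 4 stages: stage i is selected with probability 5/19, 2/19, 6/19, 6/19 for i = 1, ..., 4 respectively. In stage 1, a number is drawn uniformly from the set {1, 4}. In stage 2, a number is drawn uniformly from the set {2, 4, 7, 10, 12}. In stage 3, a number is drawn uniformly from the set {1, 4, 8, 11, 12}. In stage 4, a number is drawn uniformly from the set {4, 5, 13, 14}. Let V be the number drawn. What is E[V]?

1237/190

E[V | stage 1] = (1+4)/2 = 5/2.
E[V | stage 2] = (2+4+7+10+12)/5 = 7.
E[V | stage 3] = (1+4+8+11+12)/5 = 36/5.
E[V | stage 4] = (4+5+13+14)/4 = 9.
By the law of total expectation,
E[V] = (5/19)·(5/2) + (2/19)·(7) + (6/19)·(36/5) + (6/19)·(9) = 1237/190.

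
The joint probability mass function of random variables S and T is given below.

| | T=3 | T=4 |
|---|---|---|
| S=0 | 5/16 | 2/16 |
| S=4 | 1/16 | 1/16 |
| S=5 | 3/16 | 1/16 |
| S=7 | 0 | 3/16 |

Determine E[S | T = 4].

30/7

P(T = 4) = 7/16.
Σ S·P over the event = 0·(2/16) + 4·(1/16) + 5·(1/16) + 7·(3/16) = 15/8.
E[S | T = 4] = (15/8) / (7/16) = 30/7.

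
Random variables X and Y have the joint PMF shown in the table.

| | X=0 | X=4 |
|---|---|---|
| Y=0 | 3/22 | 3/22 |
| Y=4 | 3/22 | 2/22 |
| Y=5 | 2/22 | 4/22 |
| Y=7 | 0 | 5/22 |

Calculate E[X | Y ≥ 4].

P(Y ≥ 4) = 8/11.
Σ X·P over the event = 0·(3/22) + 0·(2/22) + 4·(2/22) + 4·(4/22) + 4·(5/22) = 2.
E[X | Y ≥ 4] = (2) / (8/11) = 11/4.

11/4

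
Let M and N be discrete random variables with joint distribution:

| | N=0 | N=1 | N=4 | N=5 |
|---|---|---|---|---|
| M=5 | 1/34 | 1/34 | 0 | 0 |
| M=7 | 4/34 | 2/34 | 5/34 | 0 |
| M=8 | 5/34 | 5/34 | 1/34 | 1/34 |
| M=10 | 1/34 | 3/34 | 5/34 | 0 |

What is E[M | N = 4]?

P(N = 4) = 11/34.
Σ M·P over the event = 7·(5/34) + 8·(1/34) + 10·(5/34) = 93/34.
E[M | N = 4] = (93/34) / (11/34) = 93/11.

93/11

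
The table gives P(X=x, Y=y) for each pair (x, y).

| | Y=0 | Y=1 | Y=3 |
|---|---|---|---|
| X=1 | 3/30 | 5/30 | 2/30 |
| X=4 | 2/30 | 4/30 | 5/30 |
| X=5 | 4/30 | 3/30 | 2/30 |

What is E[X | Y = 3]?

32/9

P(Y = 3) = 3/10.
Σ X·P over the event = 1·(2/30) + 4·(5/30) + 5·(2/30) = 16/15.
E[X | Y = 3] = (16/15) / (3/10) = 32/9.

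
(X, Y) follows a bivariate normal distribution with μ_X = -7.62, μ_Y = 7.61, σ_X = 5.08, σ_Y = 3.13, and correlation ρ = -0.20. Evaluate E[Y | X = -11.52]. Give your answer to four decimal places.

8.0906

The regression of Y on X has slope ρ·σ_Y/σ_X and passes through (μ_X, μ_Y).
E[Y | X=-11.52] = 7.61 + (-0.20)·(3.13/5.08)·(-11.52 − (-7.62)) = 7.61 + (-0.12323)·(-3.9) = 8.0906.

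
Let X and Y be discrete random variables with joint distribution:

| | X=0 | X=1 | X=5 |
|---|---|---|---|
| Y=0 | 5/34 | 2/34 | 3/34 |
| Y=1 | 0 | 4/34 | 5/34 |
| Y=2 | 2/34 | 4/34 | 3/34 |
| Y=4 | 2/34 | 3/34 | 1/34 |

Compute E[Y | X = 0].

P(X = 0) = 9/34.
Σ Y·P over the event = 0·(5/34) + 2·(2/34) + 4·(2/34) = 6/17.
E[Y | X = 0] = (6/17) / (9/34) = 4/3.

4/3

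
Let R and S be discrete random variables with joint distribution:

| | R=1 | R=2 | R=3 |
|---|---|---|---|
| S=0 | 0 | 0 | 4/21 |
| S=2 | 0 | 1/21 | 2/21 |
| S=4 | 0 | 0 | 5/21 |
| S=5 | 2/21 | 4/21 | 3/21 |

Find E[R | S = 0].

3

P(S = 0) = 4/21.
Σ R·P over the event = 3·(4/21) = 4/7.
E[R | S = 0] = (4/7) / (4/21) = 3.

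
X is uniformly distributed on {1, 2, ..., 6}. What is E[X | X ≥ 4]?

Given X ≥ 4, X is equally likely to be any of {4, 5, 6}.
E[X | X ≥ 4] = (4 + 5 + 6) / 3 = 5.

5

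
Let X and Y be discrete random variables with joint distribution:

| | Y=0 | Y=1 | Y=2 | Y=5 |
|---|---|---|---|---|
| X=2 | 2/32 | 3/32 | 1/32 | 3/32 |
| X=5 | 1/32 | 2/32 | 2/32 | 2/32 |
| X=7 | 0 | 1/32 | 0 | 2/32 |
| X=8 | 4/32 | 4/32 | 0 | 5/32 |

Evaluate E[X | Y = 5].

P(Y = 5) = 3/8.
Σ X·P over the event = 2·(3/32) + 5·(2/32) + 7·(2/32) + 8·(5/32) = 35/16.
E[X | Y = 5] = (35/16) / (3/8) = 35/6.

35/6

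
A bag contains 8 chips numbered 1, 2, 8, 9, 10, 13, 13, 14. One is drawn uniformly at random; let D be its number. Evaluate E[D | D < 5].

3/2

P(D < 5) = 1/4.
Σ over the event: 1·1/8 + 2·1/8 = 3/8.
E[D | D < 5] = (3/8) / (1/4) = 3/2.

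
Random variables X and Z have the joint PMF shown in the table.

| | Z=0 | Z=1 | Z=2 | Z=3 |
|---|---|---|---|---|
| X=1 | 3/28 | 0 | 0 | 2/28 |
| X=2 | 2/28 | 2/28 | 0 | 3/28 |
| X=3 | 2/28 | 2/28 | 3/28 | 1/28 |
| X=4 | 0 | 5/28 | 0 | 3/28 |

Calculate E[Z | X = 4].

P(X = 4) = 2/7.
Summing Z·P(X=x,Z=y) over the conditioning event gives 1/2.
E[Z | X = 4] = (1/2) / (2/7) = 7/4.

7/4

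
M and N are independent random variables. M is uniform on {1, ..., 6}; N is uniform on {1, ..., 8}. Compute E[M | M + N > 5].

74/19

P(M + N > 5) = 19/24.
Summing M·P(x,y) over outcomes with M + N > 5 gives 37/12.
E[M | M + N > 5] = (37/12) / (19/24) = 74/19.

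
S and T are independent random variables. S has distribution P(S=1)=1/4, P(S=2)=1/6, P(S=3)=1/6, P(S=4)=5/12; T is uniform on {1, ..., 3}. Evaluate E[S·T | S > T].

142/21

P(S > T) = 7/12.
Summing ST·P(x,y) over outcomes with S > T gives 71/18.
E[S·T | S > T] = (71/18) / (7/12) = 142/21.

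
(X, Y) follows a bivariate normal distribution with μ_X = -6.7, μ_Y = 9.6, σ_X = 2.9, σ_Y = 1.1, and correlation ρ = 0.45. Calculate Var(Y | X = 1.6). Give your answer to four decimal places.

The conditional variance in a bivariate normal is σ_Y²(1 − ρ²), independent of x.
Var(Y | X=1.6) = (1.1)²·(1 − (0.45)²) = 1.21·0.7975 = 0.9650.

0.9650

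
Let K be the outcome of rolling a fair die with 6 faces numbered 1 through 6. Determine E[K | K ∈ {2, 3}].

P(K ∈ {2, 3}) = 1/3.
Σ over the event: 2·1/6 + 3·1/6 = 5/6.
E[K | K ∈ {2, 3}] = (5/6) / (1/3) = 5/2.

5/2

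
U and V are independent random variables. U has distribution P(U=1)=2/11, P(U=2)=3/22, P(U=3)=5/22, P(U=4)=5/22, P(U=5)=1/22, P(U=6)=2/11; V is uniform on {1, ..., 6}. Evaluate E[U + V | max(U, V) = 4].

P(max(U, V) = 4) = 8/33.
Summing (U+V)·P(x,y) over outcomes with max(U, V) = 4 gives 203/132.
E[U + V | max(U, V) = 4] = (203/132) / (8/33) = 203/32.

203/32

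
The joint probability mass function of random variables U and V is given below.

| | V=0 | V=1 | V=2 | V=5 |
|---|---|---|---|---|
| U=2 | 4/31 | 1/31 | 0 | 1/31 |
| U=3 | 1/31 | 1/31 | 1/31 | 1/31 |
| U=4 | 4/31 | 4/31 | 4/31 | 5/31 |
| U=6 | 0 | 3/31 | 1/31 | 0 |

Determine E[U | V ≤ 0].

3

P(V ≤ 0) = 9/31.
Summing U·P(U=x,V=y) over the conditioning event gives 27/31.
E[U | V ≤ 0] = (27/31) / (9/31) = 3.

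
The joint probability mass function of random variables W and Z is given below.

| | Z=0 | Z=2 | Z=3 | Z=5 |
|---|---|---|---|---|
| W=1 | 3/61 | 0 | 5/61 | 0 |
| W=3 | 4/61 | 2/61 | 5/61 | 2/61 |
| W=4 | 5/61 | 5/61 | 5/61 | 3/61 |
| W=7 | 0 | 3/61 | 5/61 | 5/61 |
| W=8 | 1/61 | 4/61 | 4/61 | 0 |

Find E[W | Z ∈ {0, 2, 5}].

175/37

P(Z ∈ {0, 2, 5}) = 37/61.
Summing W·P(W=x,Z=y) over the conditioning event gives 175/61.
E[W | Z ∈ {0, 2, 5}] = (175/61) / (37/61) = 175/37.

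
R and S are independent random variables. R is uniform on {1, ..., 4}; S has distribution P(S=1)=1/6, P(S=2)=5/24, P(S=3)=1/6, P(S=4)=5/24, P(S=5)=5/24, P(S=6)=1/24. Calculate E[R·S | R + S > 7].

P(R + S > 7) = 3/16.
Summing RS·P(x,y) over outcomes with R + S > 7 gives 103/32.
E[R·S | R + S > 7] = (103/32) / (3/16) = 103/6.

103/6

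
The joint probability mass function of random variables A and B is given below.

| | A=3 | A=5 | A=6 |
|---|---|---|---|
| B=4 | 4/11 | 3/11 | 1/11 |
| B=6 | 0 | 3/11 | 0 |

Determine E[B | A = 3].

P(A = 3) = 4/11.
Summing B·P(A=x,B=y) over the conditioning event gives 16/11.
E[B | A = 3] = (16/11) / (4/11) = 4.

4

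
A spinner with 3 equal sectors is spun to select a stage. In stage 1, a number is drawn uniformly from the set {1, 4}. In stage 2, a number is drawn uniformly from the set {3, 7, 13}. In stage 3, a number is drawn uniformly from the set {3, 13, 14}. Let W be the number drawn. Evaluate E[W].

E[W | stage 1] = (1+4)/2 = 5/2.
E[W | stage 2] = (3+7+13)/3 = 23/3.
E[W | stage 3] = (3+13+14)/3 = 10.
By the law of total expectation,
E[W] = (1/3)·(5/2) + (1/3)·(23/3) + (1/3)·(10) = 121/18.

121/18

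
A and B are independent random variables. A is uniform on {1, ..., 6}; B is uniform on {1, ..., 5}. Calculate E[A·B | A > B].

35/3

P(A > B) = 1/2.
Summing AB·P(x,y) over outcomes with A > B gives 35/6.
E[A·B | A > B] = (35/6) / (1/2) = 35/3.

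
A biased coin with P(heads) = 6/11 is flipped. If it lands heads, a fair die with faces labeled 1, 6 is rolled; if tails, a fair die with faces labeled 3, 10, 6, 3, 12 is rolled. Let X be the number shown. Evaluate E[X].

E[X | heads] = (1+6)/2 = 7/2.
E[X | tails] = (3+10+6+3+12)/5 = 34/5.
E[X] = (6/11)·(7/2) + (5/11)·(34/5) = 5.

5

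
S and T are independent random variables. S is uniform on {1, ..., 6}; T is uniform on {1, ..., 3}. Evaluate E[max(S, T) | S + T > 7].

17/3

P(S + T > 7) = 1/6.
Summing max(S,T)·P(x,y) over outcomes with S + T > 7 gives 17/18.
E[max(S, T) | S + T > 7] = (17/18) / (1/6) = 17/3.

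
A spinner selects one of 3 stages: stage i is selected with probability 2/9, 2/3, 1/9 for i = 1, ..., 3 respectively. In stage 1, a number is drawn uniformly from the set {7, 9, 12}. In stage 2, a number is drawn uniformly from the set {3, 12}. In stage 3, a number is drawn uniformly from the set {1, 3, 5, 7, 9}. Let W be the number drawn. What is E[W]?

206/27

E[W | stage 1] = (7+9+12)/3 = 28/3.
E[W | stage 2] = (3+12)/2 = 15/2.
E[W | stage 3] = (1+3+5+7+9)/5 = 5.
E[W] = (2/9)·(28/3) + (2/3)·(15/2) + (1/9)·(5) = 206/27.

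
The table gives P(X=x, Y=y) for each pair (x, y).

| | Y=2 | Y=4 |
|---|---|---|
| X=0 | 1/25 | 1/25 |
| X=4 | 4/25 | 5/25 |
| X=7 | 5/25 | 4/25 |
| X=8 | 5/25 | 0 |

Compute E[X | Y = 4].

24/5

P(Y = 4) = 2/5.
Σ X·P over the event = 0·(1/25) + 4·(5/25) + 7·(4/25) = 48/25.
E[X | Y = 4] = (48/25) / (2/5) = 24/5.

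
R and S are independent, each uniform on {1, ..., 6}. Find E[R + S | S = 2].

Outcomes with S = 2: (1,2), (2,2), (3,2), (4,2), (5,2), (6,2), each with probability 1/36.
E[R + S | S = 2] = (3 + 4 + 5 + 6 + 7 + 8) / 6 = 11/2.

11/2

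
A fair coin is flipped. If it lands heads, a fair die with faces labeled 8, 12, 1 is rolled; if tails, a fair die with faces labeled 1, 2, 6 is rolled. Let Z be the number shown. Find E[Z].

5

E[Z | heads] = (8+12+1)/3 = 7.
E[Z | tails] = (1+2+6)/3 = 3.
E[Z] = (1/2)·(7) + (1/2)·(3) = 5.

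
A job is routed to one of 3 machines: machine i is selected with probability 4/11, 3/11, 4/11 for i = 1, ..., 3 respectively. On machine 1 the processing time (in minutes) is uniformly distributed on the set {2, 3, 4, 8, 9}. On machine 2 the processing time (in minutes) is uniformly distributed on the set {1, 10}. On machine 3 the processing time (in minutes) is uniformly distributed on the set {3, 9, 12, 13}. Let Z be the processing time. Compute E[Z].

743/110

E[Z | machine 1] = (2+3+4+8+9)/5 = 26/5.
E[Z | machine 2] = (1+10)/2 = 11/2.
E[Z | machine 3] = (3+9+12+13)/4 = 37/4.
E[Z] = (4/11)·(26/5) + (3/11)·(11/2) + (4/11)·(37/4) = 743/110.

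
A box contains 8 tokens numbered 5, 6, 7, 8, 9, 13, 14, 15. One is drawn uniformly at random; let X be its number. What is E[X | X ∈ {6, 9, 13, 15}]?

43/4

P(X ∈ {6, 9, 13, 15}) = 1/2.
Σ over the event: 6·1/8 + 9·1/8 + 13·1/8 + 15·1/8 = 43/8.
E[X | X ∈ {6, 9, 13, 15}] = (43/8) / (1/2) = 43/4.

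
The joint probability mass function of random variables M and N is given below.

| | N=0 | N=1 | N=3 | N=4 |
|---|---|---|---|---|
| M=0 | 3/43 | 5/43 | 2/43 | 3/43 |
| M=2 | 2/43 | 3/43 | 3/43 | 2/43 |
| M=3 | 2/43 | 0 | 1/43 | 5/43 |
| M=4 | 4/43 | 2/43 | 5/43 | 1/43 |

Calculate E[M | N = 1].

7/5

P(N = 1) = 10/43.
Σ M·P over the event = 0·(5/43) + 2·(3/43) + 4·(2/43) = 14/43.
E[M | N = 1] = (14/43) / (10/43) = 7/5.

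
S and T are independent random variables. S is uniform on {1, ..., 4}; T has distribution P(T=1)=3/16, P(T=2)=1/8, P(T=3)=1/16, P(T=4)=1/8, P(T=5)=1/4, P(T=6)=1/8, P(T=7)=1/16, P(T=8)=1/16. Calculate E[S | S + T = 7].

20/9

P(S + T = 7) = 9/64.
Summing S·P(x,y) over outcomes with S + T = 7 gives 5/16.
E[S | S + T = 7] = (5/16) / (9/64) = 20/9.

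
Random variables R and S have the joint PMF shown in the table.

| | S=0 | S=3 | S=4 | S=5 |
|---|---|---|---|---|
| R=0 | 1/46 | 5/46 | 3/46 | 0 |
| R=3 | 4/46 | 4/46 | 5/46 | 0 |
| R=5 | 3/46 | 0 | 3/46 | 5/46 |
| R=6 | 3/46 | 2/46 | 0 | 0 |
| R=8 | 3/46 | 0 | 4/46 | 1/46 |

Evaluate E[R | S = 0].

69/14

P(S = 0) = 7/23.
Σ R·P over the event = 0·(1/46) + 3·(4/46) + 5·(3/46) + 6·(3/46) + 8·(3/46) = 3/2.
E[R | S = 0] = (3/2) / (7/23) = 69/14.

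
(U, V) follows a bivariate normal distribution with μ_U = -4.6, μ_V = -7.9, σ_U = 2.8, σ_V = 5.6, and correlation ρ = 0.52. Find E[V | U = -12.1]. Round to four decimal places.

The regression of V on U has slope ρ·σ_V/σ_U and passes through (μ_U, μ_V).
E[V | U=-12.1] = -7.9 + (0.52)·(5.6/2.8)·(-12.1 − (-4.6)) = -7.9 + (1.04)·(-7.5) = -15.7000.

-15.7000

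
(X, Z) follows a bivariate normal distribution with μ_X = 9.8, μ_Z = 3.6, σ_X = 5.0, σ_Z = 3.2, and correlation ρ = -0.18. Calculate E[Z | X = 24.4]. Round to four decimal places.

1.9181

E[Z | X=x] = μ_Z + ρ(σ_Z/σ_X)(x − μ_X) for jointly normal variables.
E[Z | X=24.4] = 3.6 + (-0.18)·(3.2/5.0)·(24.4 − (9.8)) = 3.6 + (-0.1152)·(14.6) = 1.9181.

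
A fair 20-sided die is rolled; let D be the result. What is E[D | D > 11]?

Given D > 11, D is equally likely to be any of {12, 13, 14, 15, 16, 17, 18, 19, 20}.
E[D | D > 11] = (12 + 13 + 14 + 15 + 16 + 17 + 18 + 19 + 20) / 9 = 16.

16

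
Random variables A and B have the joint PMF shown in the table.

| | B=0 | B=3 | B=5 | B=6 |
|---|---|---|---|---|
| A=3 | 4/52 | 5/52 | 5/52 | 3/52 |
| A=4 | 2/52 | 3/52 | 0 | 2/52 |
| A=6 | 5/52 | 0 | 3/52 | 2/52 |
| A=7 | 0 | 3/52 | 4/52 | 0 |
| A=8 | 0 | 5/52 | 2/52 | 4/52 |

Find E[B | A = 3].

58/17

P(A = 3) = 17/52.
Σ B·P over the event = 0·(4/52) + 3·(5/52) + 5·(5/52) + 6·(3/52) = 29/26.
E[B | A = 3] = (29/26) / (17/52) = 58/17.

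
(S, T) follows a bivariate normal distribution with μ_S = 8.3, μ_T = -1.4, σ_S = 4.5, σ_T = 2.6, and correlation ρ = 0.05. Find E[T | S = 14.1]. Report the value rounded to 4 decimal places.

-1.2324

For a bivariate normal, E[T | S=x] = μ_T + ρ·(σ_T/σ_S)·(x − μ_S).
E[T | S=14.1] = -1.4 + (0.05)·(2.6/4.5)·(14.1 − (8.3)) = -1.4 + (0.028889)·(5.8) = -1.2324.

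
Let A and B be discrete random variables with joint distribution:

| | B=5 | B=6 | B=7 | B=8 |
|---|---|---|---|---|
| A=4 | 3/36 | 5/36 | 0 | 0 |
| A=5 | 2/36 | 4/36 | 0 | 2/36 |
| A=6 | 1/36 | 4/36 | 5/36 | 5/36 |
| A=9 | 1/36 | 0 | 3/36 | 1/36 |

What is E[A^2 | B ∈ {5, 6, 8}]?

P(B ∈ {5, 6, 8}) = 7/9.
Summing A^2·P(A=x,B=y) over the conditioning event gives 425/18.
E[A^2 | B ∈ {5, 6, 8}] = (425/18) / (7/9) = 425/14.

425/14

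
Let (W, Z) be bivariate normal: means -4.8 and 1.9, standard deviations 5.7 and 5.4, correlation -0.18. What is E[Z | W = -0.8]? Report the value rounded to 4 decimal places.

1.2179

E[Z | W=x] = μ_Z + ρ(σ_Z/σ_W)(x − μ_W) for jointly normal variables.
E[Z | W=-0.8] = 1.9 + (-0.18)·(5.4/5.7)·(-0.8 − (-4.8)) = 1.9 + (-0.17053)·(4) = 1.2179.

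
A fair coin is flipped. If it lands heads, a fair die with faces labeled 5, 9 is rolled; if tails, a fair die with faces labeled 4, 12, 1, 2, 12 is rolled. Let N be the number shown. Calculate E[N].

E[N | heads] = (5+9)/2 = 7.
E[N | tails] = (4+12+1+2+12)/5 = 31/5.
By the law of total expectation,
E[N] = (1/2)·(7) + (1/2)·(31/5) = 33/5.

33/5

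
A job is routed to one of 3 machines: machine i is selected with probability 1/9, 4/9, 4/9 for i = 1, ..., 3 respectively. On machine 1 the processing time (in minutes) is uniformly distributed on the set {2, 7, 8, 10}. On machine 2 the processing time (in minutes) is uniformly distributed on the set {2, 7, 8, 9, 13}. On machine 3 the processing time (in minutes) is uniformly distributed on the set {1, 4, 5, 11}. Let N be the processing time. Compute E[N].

E[N | machine 1] = (2+7+8+10)/4 = 27/4.
E[N | machine 2] = (2+7+8+9+13)/5 = 39/5.
E[N | machine 3] = (1+4+5+11)/4 = 21/4.
E[N] = (1/9)·(27/4) + (4/9)·(39/5) + (4/9)·(21/4) = 131/20.

131/20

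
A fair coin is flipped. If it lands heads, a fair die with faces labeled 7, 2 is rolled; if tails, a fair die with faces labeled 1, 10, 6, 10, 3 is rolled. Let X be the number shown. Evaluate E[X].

E[X | heads] = (7+2)/2 = 9/2.
E[X | tails] = (1+10+6+10+3)/5 = 6.
E[X] = (1/2)·(9/2) + (1/2)·(6) = 21/4.

21/4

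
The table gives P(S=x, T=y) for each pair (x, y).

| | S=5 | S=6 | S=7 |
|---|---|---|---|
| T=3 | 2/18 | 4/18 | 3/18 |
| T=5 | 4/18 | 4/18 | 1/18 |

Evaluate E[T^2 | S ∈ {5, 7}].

P(S ∈ {5, 7}) = 5/9.
Σ T^2·P over the event = 9·(2/18) + 25·(4/18) + 9·(3/18) + 25·(1/18) = 85/9.
E[T^2 | S ∈ {5, 7}] = (85/9) / (5/9) = 17.

17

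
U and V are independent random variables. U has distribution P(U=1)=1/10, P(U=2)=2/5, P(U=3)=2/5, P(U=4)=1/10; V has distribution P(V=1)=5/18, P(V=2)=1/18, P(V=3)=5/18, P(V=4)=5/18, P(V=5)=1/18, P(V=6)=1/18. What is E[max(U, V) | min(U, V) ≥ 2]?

P(min(U, V) ≥ 2) = 13/20.
Summing max(U,V)·P(x,y) over outcomes with min(U, V) ≥ 2 gives 443/180.
E[max(U, V) | min(U, V) ≥ 2] = (443/180) / (13/20) = 443/117.

443/117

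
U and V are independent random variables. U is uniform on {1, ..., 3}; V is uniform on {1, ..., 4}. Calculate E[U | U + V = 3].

Outcomes with U + V = 3: (1,2), (2,1), each with probability 1/12.
E[U | U + V = 3] = (1 + 2) / 2 = 3/2.

3/2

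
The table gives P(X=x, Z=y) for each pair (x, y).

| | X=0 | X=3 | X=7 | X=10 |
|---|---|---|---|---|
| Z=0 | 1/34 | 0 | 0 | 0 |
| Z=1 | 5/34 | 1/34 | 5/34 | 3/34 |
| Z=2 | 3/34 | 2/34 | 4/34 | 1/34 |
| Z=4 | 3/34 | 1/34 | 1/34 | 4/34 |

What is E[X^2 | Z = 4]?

P(Z = 4) = 9/34.
Summing X^2·P(X=x,Z=y) over the conditioning event gives 229/17.
E[X^2 | Z = 4] = (229/17) / (9/34) = 458/9.

458/9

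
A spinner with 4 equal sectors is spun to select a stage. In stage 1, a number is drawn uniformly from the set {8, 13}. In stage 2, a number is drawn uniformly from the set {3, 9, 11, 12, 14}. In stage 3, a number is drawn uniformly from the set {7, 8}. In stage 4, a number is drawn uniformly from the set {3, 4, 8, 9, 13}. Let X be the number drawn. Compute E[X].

E[X | stage 1] = (8+13)/2 = 21/2.
E[X | stage 2] = (3+9+11+12+14)/5 = 49/5.
E[X | stage 3] = (7+8)/2 = 15/2.
E[X | stage 4] = (3+4+8+9+13)/5 = 37/5.
E[X] = (1/4)·(21/2) + (1/4)·(49/5) + (1/4)·(15/2) + (1/4)·(37/5) = 44/5.

44/5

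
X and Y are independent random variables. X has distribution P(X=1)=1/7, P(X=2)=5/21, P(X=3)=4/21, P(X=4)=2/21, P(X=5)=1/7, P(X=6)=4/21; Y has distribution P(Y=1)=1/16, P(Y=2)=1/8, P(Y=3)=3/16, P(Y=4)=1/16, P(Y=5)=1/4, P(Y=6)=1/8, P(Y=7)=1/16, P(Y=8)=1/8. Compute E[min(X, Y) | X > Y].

P(X > Y) = 47/168.
Summing min(X,Y)·P(x,y) over outcomes with X > Y gives 37/48.
E[min(X, Y) | X > Y] = (37/48) / (47/168) = 259/94.

259/94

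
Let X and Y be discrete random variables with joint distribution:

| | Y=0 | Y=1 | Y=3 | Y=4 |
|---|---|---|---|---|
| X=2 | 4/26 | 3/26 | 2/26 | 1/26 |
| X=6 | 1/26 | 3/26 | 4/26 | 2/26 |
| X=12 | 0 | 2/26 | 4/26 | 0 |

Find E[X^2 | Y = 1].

51

P(Y = 1) = 4/13.
Σ X^2·P over the event = 4·(3/26) + 36·(3/26) + 144·(2/26) = 204/13.
E[X^2 | Y = 1] = (204/13) / (4/13) = 51.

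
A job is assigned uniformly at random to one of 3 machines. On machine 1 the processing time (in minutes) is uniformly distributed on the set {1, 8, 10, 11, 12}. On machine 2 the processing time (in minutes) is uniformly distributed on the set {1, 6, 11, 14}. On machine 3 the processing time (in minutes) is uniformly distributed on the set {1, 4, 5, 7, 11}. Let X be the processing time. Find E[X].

22/3

E[X | machine 1] = (1+8+10+11+12)/5 = 42/5.
E[X | machine 2] = (1+6+11+14)/4 = 8.
E[X | machine 3] = (1+4+5+7+11)/5 = 28/5.
By the law of total expectation,
E[X] = (1/3)·(42/5) + (1/3)·(8) + (1/3)·(28/5) = 22/3.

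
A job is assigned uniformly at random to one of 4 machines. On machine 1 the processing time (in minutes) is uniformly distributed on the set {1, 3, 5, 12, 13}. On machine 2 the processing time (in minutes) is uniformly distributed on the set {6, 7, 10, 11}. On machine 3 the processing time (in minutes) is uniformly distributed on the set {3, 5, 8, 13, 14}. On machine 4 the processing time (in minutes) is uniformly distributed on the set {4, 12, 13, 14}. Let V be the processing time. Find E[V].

E[V | machine 1] = (1+3+5+12+13)/5 = 34/5.
E[V | machine 2] = (6+7+10+11)/4 = 17/2.
E[V | machine 3] = (3+5+8+13+14)/5 = 43/5.
E[V | machine 4] = (4+12+13+14)/4 = 43/4.
E[V] = (1/4)·(34/5) + (1/4)·(17/2) + (1/4)·(43/5) + (1/4)·(43/4) = 693/80.

693/80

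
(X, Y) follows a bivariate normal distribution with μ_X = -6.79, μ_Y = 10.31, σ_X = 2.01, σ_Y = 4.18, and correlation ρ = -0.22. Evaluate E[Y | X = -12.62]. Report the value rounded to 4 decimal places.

The regression of Y on X has slope ρ·σ_Y/σ_X and passes through (μ_X, μ_Y).
E[Y | X=-12.62] = 10.31 + (-0.22)·(4.18/2.01)·(-12.62 − (-6.79)) = 10.31 + (-0.45751)·(-5.83) = 12.9773.

12.9773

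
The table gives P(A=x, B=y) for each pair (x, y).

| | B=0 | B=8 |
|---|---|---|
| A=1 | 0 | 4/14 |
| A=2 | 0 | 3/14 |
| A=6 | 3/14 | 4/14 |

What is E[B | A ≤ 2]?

8

P(A ≤ 2) = 1/2.
Σ B·P over the event = 8·(4/14) + 8·(3/14) = 4.
E[B | A ≤ 2] = (4) / (1/2) = 8.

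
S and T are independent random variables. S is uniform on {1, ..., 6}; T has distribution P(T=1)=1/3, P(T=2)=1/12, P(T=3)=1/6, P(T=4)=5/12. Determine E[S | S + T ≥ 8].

P(S + T ≥ 8) = 5/18.
Summing S·P(x,y) over outcomes with S + T ≥ 8 gives 103/72.
E[S | S + T ≥ 8] = (103/72) / (5/18) = 103/20.

103/20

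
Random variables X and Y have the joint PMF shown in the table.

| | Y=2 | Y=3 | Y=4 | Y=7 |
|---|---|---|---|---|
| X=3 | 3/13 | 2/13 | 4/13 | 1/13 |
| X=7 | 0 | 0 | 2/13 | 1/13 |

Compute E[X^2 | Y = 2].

9

P(Y = 2) = 3/13.
Σ X^2·P over the event = 9·(3/13) = 27/13.
E[X^2 | Y = 2] = (27/13) / (3/13) = 9.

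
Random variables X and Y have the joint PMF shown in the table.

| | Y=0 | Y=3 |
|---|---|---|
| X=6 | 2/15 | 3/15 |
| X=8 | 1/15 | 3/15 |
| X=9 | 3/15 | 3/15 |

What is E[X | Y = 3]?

23/3

P(Y = 3) = 3/5.
Σ X·P over the event = 6·(3/15) + 8·(3/15) + 9·(3/15) = 23/5.
E[X | Y = 3] = (23/5) / (3/5) = 23/3.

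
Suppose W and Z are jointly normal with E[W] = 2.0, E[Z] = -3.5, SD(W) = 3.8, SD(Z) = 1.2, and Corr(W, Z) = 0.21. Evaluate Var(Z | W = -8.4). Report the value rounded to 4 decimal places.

1.3765

The conditional variance in a bivariate normal is σ_Z²(1 − ρ²), independent of x.
Var(Z | W=-8.4) = (1.2)²·(1 − (0.21)²) = 1.44·0.9559 = 1.3765.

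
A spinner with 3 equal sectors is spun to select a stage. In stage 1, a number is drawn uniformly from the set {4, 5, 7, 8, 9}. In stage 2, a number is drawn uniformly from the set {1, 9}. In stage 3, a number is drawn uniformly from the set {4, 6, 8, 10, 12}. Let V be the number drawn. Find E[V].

98/15

E[V | stage 1] = (4+5+7+8+9)/5 = 33/5.
E[V | stage 2] = (1+9)/2 = 5.
E[V | stage 3] = (4+6+8+10+12)/5 = 8.
By the law of total expectation,
E[V] = (1/3)·(33/5) + (1/3)·(5) + (1/3)·(8) = 98/15.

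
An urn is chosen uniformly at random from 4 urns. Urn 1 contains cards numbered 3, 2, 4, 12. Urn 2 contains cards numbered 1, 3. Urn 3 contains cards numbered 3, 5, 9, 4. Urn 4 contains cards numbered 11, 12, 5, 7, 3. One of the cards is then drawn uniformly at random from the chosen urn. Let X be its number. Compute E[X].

E[X | urn 1] = (3+2+4+12)/4 = 21/4.
E[X | urn 2] = (1+3)/2 = 2.
E[X | urn 3] = (3+5+9+4)/4 = 21/4.
E[X | urn 4] = (11+12+5+7+3)/5 = 38/5.
E[X] = (1/4)·(21/4) + (1/4)·(2) + (1/4)·(21/4) + (1/4)·(38/5) = 201/40.

201/40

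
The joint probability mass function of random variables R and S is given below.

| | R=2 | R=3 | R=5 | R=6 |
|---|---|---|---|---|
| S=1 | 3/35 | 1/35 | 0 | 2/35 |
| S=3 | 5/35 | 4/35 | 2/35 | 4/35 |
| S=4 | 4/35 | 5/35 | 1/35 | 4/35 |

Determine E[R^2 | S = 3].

50/3

P(S = 3) = 3/7.
Summing R^2·P(R=x,S=y) over the conditioning event gives 50/7.
E[R^2 | S = 3] = (50/7) / (3/7) = 50/3.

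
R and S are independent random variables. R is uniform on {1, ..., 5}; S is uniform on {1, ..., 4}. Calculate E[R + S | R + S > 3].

6

P(R + S > 3) = 17/20.
Summing (R+S)·P(x,y) over outcomes with R + S > 3 gives 51/10.
E[R + S | R + S > 3] = (51/10) / (17/20) = 6.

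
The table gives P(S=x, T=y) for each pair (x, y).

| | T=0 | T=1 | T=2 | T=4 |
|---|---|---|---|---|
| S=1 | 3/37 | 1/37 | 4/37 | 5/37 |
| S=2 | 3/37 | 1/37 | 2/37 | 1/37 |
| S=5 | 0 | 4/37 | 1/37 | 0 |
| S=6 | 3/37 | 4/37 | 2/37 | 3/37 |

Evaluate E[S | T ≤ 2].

P(T ≤ 2) = 28/37.
Summing S·P(S=x,T=y) over the conditioning event gives 99/37.
E[S | T ≤ 2] = (99/37) / (28/37) = 99/28.

99/28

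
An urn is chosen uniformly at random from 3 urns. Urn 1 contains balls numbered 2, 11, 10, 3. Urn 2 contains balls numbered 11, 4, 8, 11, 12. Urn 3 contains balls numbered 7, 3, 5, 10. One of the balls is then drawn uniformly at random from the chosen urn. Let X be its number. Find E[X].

E[X | urn 1] = (2+11+10+3)/4 = 13/2.
E[X | urn 2] = (11+4+8+11+12)/5 = 46/5.
E[X | urn 3] = (7+3+5+10)/4 = 25/4.
By the law of total expectation,
E[X] = (1/3)·(13/2) + (1/3)·(46/5) + (1/3)·(25/4) = 439/60.

439/60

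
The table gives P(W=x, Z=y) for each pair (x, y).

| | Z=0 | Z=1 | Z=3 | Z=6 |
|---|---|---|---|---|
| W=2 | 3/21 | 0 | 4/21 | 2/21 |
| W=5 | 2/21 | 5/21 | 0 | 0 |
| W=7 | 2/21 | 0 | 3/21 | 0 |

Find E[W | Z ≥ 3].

P(Z ≥ 3) = 3/7.
Σ W·P over the event = 2·(4/21) + 2·(2/21) + 7·(3/21) = 11/7.
E[W | Z ≥ 3] = (11/7) / (3/7) = 11/3.

11/3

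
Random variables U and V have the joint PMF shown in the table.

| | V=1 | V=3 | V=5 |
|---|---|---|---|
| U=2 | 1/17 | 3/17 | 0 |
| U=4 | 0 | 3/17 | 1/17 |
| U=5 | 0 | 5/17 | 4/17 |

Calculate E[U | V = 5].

24/5

P(V = 5) = 5/17.
Σ U·P over the event = 4·(1/17) + 5·(4/17) = 24/17.
E[U | V = 5] = (24/17) / (5/17) = 24/5.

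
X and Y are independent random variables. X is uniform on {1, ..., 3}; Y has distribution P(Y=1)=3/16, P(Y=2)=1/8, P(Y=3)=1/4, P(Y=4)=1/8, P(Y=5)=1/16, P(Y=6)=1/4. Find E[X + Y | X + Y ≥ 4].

P(X + Y ≥ 4) = 5/6.
Summing (X+Y)·P(x,y) over outcomes with X + Y ≥ 4 gives 81/16.
E[X + Y | X + Y ≥ 4] = (81/16) / (5/6) = 243/40.

243/40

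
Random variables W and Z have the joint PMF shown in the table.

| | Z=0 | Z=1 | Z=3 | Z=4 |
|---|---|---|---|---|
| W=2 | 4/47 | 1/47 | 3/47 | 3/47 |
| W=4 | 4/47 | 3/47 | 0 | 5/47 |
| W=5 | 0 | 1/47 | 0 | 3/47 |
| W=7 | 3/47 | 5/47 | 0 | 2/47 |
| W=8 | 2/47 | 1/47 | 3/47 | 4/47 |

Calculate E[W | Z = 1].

62/11

P(Z = 1) = 11/47.
Σ W·P over the event = 2·(1/47) + 4·(3/47) + 5·(1/47) + 7·(5/47) + 8·(1/47) = 62/47.
E[W | Z = 1] = (62/47) / (11/47) = 62/11.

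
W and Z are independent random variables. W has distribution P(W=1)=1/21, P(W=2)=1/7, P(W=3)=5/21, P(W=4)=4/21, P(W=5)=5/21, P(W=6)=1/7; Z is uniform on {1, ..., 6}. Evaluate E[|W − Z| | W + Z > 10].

P(W + Z > 10) = 11/126.
Summing |W−Z|·P(x,y) over outcomes with W + Z > 10 gives 4/63.
E[|W − Z| | W + Z > 10] = (4/63) / (11/126) = 8/11.

8/11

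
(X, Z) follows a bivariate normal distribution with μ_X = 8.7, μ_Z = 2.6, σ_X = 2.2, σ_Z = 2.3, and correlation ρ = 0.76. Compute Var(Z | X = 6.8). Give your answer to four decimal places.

The conditional variance in a bivariate normal is σ_Z²(1 − ρ²), independent of x.
Var(Z | X=6.8) = (2.3)²·(1 − (0.76)²) = 5.29·0.4224 = 2.2345.

2.2345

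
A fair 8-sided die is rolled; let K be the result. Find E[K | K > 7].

Given K > 7, K is equally likely to be any of {8}.
E[K | K > 7] = (8) / 1 = 8.

8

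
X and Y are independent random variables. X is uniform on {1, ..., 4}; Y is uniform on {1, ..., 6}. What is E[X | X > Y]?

P(X > Y) = 1/4.
Summing X·P(x,y) over outcomes with X > Y gives 5/6.
E[X | X > Y] = (5/6) / (1/4) = 10/3.

10/3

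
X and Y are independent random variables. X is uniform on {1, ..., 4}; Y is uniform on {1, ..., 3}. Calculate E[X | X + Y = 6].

7/2

Outcomes with X + Y = 6: (3,3), (4,2), each with probability 1/12.
E[X | X + Y = 6] = (3 + 4) / 2 = 7/2.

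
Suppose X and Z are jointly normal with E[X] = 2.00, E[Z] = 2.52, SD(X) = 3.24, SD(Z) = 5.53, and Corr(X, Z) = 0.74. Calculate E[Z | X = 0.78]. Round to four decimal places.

For a bivariate normal, E[Z | X=x] = μ_Z + ρ·(σ_Z/σ_X)·(x − μ_X).
E[Z | X=0.78] = 2.52 + (0.74)·(5.53/3.24)·(0.78 − (2.00)) = 2.52 + (1.263)·(-1.22) = 0.9791.

0.9791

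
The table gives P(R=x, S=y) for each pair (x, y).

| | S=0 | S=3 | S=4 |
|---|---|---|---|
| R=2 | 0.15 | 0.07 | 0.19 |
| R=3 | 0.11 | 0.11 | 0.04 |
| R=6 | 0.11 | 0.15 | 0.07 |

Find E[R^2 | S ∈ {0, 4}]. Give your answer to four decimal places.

13.7164

P(S ∈ {0, 4}) = 0.67.
Σ R^2·P over the event = 4·(0.15) + 4·(0.19) + 9·(0.11) + 9·(0.04) + 36·(0.11) + 36·(0.07) = 9.19.
E[R^2 | S ∈ {0, 4}] = (9.19) / (0.67) = 13.7164.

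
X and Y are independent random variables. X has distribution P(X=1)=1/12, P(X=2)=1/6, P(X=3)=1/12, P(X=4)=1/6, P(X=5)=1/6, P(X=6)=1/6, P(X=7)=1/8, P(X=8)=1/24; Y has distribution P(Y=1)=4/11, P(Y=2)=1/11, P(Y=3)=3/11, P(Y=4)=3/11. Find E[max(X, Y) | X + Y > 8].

P(X + Y > 8) = 17/66.
Summing max(X,Y)·P(x,y) over outcomes with X + Y > 8 gives 439/264.
E[max(X, Y) | X + Y > 8] = (439/264) / (17/66) = 439/68.

439/68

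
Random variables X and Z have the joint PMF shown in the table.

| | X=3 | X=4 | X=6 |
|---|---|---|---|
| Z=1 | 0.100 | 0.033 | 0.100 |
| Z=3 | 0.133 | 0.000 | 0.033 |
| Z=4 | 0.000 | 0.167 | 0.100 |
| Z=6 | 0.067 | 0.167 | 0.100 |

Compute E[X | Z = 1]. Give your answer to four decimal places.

P(Z = 1) = 0.233.
Σ X·P over the event = 3·(0.100) + 4·(0.033) + 6·(0.100) = 1.032.
E[X | Z = 1] = (1.032) / (0.233) = 4.4292.

4.4292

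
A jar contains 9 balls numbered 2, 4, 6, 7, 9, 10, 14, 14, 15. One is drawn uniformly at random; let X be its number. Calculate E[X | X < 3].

P(X < 3) = 1/9.
Σ over the event: 2·1/9 = 2/9.
E[X | X < 3] = (2/9) / (1/9) = 2.

2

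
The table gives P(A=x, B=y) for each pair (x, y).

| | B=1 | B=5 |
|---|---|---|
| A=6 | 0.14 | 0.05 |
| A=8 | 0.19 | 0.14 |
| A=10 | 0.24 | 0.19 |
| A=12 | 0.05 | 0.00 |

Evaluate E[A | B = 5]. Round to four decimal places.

P(B = 5) = 0.38.
Σ A·P over the event = 6·(0.05) + 8·(0.14) + 10·(0.19) = 3.32.
E[A | B = 5] = (3.32) / (0.38) = 8.7368.

8.7368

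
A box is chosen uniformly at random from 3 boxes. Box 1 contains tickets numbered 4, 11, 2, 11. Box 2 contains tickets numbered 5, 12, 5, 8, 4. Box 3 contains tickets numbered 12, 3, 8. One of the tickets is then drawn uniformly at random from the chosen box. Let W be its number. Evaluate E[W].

322/45

E[W | box 1] = (4+11+2+11)/4 = 7.
E[W | box 2] = (5+12+5+8+4)/5 = 34/5.
E[W | box 3] = (12+3+8)/3 = 23/3.
By the law of total expectation,
E[W] = (1/3)·(7) + (1/3)·(34/5) + (1/3)·(23/3) = 322/45.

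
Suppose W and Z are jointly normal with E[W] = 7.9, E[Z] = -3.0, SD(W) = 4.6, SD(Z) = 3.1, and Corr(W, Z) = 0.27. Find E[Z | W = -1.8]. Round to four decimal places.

For a bivariate normal, E[Z | W=x] = μ_Z + ρ·(σ_Z/σ_W)·(x − μ_W).
E[Z | W=-1.8] = -3.0 + (0.27)·(3.1/4.6)·(-1.8 − (7.9)) = -3.0 + (0.18196)·(-9.7) = -4.7650.

-4.7650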